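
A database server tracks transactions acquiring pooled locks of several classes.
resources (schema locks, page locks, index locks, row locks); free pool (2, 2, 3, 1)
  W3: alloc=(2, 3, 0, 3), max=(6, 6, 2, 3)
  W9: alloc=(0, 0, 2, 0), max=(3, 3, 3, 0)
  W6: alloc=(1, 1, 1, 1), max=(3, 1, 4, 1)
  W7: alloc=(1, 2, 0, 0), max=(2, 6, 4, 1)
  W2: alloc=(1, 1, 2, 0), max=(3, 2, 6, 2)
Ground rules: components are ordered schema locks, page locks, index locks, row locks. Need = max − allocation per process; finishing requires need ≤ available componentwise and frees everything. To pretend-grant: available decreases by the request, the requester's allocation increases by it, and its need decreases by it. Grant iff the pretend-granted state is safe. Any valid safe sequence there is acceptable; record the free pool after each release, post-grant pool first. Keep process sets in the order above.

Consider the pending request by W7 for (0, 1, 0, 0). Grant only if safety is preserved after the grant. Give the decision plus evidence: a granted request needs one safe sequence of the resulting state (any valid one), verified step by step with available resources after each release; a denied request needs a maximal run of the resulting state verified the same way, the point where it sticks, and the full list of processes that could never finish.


GRANT: granting preserves safety; a valid post-grant sequence is W6, W2, W9, W3, W7.
Key observation: granting shrinks the pool to (2, 1, 3, 1), yet W6 still fits and the chain goes through.
Step-by-step check of the post-grant state:
  pool = (2, 1, 3, 1)
  run W6 (needs (2, 0, 3, 0), free (2, 1, 3, 1)); after release of (1, 1, 1, 1) the pool is (3, 2, 4, 2)
  run W2 (needs (2, 1, 4, 2), free (3, 2, 4, 2)); after release of (1, 1, 2, 0) the pool is (4, 3, 6, 2)
  run W9 (needs (3, 3, 1, 0), free (4, 3, 6, 2)); after release of (0, 0, 2, 0) the pool is (4, 3, 8, 2)
  run W3 (needs (4, 3, 2, 0), free (4, 3, 8, 2)); after release of (2, 3, 0, 3) the pool is (6, 6, 8, 5)
  run W7 (needs (1, 3, 4, 1), free (6, 6, 8, 5)); after release of (1, 3, 0, 0) the pool is (7, 9, 8, 5)


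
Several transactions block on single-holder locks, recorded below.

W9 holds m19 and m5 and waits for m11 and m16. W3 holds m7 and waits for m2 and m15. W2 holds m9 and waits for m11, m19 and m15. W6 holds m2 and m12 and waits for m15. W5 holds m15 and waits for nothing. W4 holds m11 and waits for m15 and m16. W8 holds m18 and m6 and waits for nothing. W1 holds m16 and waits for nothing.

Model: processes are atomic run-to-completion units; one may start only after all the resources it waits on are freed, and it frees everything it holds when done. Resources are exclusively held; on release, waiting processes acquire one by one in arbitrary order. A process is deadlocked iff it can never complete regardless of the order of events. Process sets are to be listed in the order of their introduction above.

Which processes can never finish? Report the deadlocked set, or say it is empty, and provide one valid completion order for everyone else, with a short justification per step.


The deadlocked set is empty.
Key observation: every chain of waits terminates; starting from the processes that wait on nothing, all the rest unlock in turn.
A valid finishing order for the others: W8, W5, W1, W4, W6, W9, W3, W2.
Walking it through:
  run W8 (it waits on nothing); releases m18 and m6
  run W5 (it waits on nothing); releases m15
  run W1 (it waits on nothing); releases m16
  run W4 (all its waits — m15 and m16 — are resolved); releases m11
  run W6 (all its waits — m15 — are resolved); releases m2 and m12
  run W9 (all its waits — m11 and m16 — are resolved); releases m19 and m5
  run W3 (all its waits — m2 and m15 — are resolved); releases m7
  run W2 (all its waits — m11, m19 and m15 — are resolved); releases m9


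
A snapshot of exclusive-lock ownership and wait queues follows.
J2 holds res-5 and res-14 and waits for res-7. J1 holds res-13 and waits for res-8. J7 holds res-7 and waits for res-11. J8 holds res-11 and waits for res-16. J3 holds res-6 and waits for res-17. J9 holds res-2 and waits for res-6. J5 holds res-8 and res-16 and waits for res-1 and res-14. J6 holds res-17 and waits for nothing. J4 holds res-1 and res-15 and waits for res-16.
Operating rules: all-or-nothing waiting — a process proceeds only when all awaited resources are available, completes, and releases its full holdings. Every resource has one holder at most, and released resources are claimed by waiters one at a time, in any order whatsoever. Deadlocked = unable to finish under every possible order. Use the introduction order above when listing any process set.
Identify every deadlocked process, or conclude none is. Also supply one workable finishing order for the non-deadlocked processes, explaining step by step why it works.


The deadlocked set is J2, J1, J7, J8, J5 and J4.
Key observation: the loop J2 -> J7 -> J8 -> J5 -> J2 blocks itself forever; J4 is caught in further circular waits and J1 waits into the deadlock from upstream.
One completion order for the rest: J6, J3, J9.
Walking it through:
  run J6 (it waits on nothing); releases res-17
  J3 waits on res-17 — all released -> runs and releases res-6
  J9 waits on res-6 — all released -> runs and releases res-2


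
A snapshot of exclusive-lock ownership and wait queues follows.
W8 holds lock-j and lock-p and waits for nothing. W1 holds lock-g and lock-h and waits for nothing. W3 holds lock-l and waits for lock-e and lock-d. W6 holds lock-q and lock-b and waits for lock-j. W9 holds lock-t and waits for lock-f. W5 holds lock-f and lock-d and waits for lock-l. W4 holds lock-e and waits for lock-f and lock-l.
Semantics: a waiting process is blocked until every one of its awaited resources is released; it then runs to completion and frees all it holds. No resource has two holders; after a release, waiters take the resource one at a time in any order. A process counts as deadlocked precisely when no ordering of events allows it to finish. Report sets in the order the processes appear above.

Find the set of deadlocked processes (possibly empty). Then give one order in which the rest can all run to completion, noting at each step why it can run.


Deadlocked: W3, W9, W5 and W4.
Key observation: the waits loop around W3 -> W5 -> W3 with no way out; W4 is caught in further circular waits and W9 waits into the deadlock from upstream.
A valid finishing order for the others: W8, W6, W1.
Verifying each step:
  run W8 (it waits on nothing); releases lock-j and lock-p
  W6 waits on lock-j — all released -> runs and releases lock-q and lock-b
  run W1 (it waits on nothing); releases lock-g and lock-h


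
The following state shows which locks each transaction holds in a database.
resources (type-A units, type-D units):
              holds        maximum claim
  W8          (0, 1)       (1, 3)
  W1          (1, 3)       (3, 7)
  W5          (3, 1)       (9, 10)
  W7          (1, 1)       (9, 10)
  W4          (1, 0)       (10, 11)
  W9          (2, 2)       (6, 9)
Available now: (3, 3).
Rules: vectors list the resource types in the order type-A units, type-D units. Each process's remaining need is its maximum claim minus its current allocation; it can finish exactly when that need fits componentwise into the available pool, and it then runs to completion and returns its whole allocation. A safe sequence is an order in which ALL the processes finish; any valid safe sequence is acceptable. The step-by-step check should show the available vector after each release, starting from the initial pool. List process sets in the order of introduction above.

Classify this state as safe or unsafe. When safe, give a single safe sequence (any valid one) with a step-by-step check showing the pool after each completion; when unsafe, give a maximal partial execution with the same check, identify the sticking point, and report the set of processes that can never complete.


SAFE, for example via the order W8, W1, W9, W5, W7, W4.
Key observation: W1 marks the first exact bind of the order: its need (2, 4) fits the free (3, 4) with zero slack on a requested resource.
Verifying each step:
  pool = (3, 3)
  W8 needs (1, 2) <= (3, 3) -> finishes; pool += (0, 1) = (3, 4)
  W1 needs (2, 4) <= (3, 4) -> finishes; pool += (1, 3) = (4, 7)
  W9 needs (4, 7) <= (4, 7) -> finishes; pool += (2, 2) = (6, 9)
  W5 needs (6, 9) <= (6, 9) -> finishes; pool += (3, 1) = (9, 10)
  W7 needs (8, 9) <= (9, 10) -> finishes; pool += (1, 1) = (10, 11)
  W4 needs (9, 11) <= (10, 11) -> finishes; pool += (1, 0) = (11, 11)


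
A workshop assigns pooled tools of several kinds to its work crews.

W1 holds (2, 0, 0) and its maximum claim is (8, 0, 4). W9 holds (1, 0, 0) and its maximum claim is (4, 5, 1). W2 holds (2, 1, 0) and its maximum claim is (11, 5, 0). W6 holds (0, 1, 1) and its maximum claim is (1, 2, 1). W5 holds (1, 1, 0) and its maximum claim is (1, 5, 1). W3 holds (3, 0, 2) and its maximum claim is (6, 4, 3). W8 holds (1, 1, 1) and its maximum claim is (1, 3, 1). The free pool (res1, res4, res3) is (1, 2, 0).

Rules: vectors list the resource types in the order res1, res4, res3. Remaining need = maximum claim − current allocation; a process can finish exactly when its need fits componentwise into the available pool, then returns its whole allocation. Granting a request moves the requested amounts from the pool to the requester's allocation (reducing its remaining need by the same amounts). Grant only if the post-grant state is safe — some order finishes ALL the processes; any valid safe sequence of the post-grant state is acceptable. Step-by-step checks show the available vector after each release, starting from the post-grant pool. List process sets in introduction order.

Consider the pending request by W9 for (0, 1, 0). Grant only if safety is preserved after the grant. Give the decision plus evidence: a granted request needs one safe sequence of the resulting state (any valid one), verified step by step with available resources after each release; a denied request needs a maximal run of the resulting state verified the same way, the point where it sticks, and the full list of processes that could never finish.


DENY: after the grant no complete ordering would exist.
Key observation: after W6, W8 the pool peaks at (2, 3, 2), and each blocked process is short somewhere: W1 on res1, res3; W9 on res1, res4; W2 on res1, res4; W5 on res4; W3 on res1, res4.
Pretend the grant happened; the run W6, W8 goes as far as possible. Walking it through:
  pool = (1, 1, 0)
  run W6 (needs (1, 1, 0), free (1, 1, 0)); after release of (0, 1, 1) the pool is (1, 2, 1)
  run W8 (needs (0, 2, 0), free (1, 2, 1)); after release of (1, 1, 1) the pool is (2, 3, 2)
  W1 cannot run: need (6, 0, 4) vs free (2, 3, 2) (insufficient res1 and res3)
  W9 cannot run: need (3, 4, 1) vs free (2, 3, 2) (insufficient res1 and res4)
  W2 cannot run: need (9, 4, 0) vs free (2, 3, 2) (insufficient res1 and res4)
  W5 cannot run: need (0, 4, 1) vs free (2, 3, 2) (insufficient res4)
  W3 cannot run: need (3, 4, 1) vs free (2, 3, 2) (insufficient res1 and res4)
Had the request been granted, W1, W9, W2, W5 and W3 could never finish.


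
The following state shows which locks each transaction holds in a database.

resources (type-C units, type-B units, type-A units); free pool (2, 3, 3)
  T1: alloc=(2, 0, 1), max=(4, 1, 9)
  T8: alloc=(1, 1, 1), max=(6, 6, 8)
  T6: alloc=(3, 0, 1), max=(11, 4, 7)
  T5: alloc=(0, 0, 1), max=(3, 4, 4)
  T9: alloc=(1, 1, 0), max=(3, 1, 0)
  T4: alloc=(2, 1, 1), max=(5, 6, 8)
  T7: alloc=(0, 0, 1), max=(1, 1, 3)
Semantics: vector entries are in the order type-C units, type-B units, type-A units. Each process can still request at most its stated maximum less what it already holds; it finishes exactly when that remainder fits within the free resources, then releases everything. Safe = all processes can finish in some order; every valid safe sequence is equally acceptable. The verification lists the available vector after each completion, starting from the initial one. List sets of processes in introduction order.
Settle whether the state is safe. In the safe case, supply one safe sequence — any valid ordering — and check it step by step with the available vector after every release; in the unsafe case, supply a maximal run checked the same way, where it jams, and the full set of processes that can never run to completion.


The state is UNSAFE.
Key observation: the wall is type-A units: completing T7, T9, T5 brings the pool only to (3, 4, 5), and all the rest need more.
A maximal execution: T7, T9, T5 — then nothing else fits. Verifying each step:
  pool = (2, 3, 3)
  T7 needs (1, 1, 2) <= (2, 3, 3) -> finishes; pool += (0, 0, 1) = (2, 3, 4)
  T9 needs (2, 0, 0) <= (2, 3, 4) -> finishes; pool += (1, 1, 0) = (3, 4, 4)
  T5 needs (3, 4, 3) <= (3, 4, 4) -> finishes; pool += (0, 0, 1) = (3, 4, 5)
  T1 cannot run: need (2, 1, 8) vs free (3, 4, 5) (insufficient type-A units)
  T8 cannot run: need (5, 5, 7) vs free (3, 4, 5) (insufficient type-C units, type-B units and type-A units)
  T6 cannot run: need (8, 4, 6) vs free (3, 4, 5) (insufficient type-C units and type-A units)
  T4 cannot run: need (3, 5, 7) vs free (3, 4, 5) (insufficient type-B units and type-A units)
Never able to finish: T1, T8, T6 and T4.


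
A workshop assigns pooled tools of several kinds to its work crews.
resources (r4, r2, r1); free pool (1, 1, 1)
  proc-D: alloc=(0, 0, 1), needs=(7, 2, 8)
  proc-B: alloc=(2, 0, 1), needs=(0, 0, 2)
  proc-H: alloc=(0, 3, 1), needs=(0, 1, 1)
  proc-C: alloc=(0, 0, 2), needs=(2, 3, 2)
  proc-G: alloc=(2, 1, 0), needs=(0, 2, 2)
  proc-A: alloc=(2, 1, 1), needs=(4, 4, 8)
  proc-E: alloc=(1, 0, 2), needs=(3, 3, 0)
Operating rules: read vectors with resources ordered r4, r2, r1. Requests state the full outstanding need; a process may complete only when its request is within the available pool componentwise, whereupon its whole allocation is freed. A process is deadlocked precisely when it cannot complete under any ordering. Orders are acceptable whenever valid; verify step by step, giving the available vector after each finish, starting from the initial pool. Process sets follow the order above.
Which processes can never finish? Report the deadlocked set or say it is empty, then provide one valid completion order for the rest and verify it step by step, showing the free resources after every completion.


Deadlocked: proc-D and proc-A.
Key observation: the wall is r1: completing proc-H, proc-G, proc-B, proc-C, proc-E brings the pool only to (6, 5, 7), and all the rest need more.
The rest can finish in the order proc-H, proc-G, proc-B, proc-C, proc-E. Verifying each step:
  pool = (1, 1, 1)
  proc-H needs (0, 1, 1) <= (1, 1, 1) -> finishes; pool += (0, 3, 1) = (1, 4, 2)
  proc-G needs (0, 2, 2) <= (1, 4, 2) -> finishes; pool += (2, 1, 0) = (3, 5, 2)
  proc-B needs (0, 0, 2) <= (3, 5, 2) -> finishes; pool += (2, 0, 1) = (5, 5, 3)
  proc-C needs (2, 3, 2) <= (5, 5, 3) -> finishes; pool += (0, 0, 2) = (5, 5, 5)
  proc-E needs (3, 3, 0) <= (5, 5, 5) -> finishes; pool += (1, 0, 2) = (6, 5, 7)
None of the blocked processes ever fits:
  blocked: proc-D wants (7, 2, 8), pool (6, 5, 7) — not enough r4 and r1
  blocked: proc-A wants (4, 4, 8), pool (6, 5, 7) — not enough r1


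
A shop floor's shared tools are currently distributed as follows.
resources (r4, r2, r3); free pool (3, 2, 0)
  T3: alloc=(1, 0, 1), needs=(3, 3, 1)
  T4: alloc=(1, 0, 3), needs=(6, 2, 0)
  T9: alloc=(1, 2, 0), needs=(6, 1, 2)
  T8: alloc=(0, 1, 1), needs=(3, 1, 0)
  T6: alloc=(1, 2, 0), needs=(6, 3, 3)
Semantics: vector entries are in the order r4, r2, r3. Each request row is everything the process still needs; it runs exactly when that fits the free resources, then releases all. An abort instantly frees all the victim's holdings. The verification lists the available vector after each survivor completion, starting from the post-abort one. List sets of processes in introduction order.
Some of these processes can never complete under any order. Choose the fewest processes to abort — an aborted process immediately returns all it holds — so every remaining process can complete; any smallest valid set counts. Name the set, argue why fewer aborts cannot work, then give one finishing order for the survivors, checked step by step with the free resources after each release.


Abort T4 and T6.
Key observation: T9 had no path to completion before; after the abort of T4 and T6 ((2, 2, 3) returned), step 2 is where it fits.
Minimality, checking each single-abort alternative: T3 alone leaves T4 blocked (short on r4); T4 alone leaves T9 blocked (short on r4); T9 alone leaves T4 blocked (short on r4); T8 alone leaves T4 blocked (short on r4); T6 alone leaves T4 blocked (short on r4).
One survivor order: T3, T9, T8. Verifying each step (post-abort pool first):
  pool = (5, 4, 3)
  run T3 (needs (3, 3, 1), free (5, 4, 3)); after release of (1, 0, 1) the pool is (6, 4, 4)
  run T9 (needs (6, 1, 2), free (6, 4, 4)); after release of (1, 2, 0) the pool is (7, 6, 4)
  run T8 (needs (3, 1, 0), free (7, 6, 4)); after release of (0, 1, 1) the pool is (7, 7, 5)


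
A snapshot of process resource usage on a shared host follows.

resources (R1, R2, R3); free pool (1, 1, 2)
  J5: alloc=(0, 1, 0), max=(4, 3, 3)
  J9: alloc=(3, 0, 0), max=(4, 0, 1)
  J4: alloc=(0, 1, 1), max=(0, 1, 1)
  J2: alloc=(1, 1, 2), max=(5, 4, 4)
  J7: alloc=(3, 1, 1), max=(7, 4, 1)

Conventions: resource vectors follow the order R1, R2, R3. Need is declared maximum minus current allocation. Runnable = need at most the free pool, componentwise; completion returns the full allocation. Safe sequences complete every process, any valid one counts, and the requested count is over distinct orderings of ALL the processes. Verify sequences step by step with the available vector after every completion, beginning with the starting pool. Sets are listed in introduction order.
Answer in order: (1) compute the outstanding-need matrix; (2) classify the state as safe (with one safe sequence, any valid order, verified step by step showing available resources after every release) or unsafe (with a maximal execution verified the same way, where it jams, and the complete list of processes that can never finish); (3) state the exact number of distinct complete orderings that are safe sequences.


(1) Need matrix, components ordered R1, R2, R3:
  J5: (4, 2, 3)
  J9: (1, 0, 1)
  J4: (0, 0, 0)
  J2: (4, 3, 2)
  J7: (4, 3, 0)
(2) SAFE, for example via the order J4, J9, J5, J7, J2.
Key observation: J9 is the earliest step where a requested resource binds exactly: need (1, 0, 1), pool (1, 2, 3) at its turn.
Walking it through:
  pool = (1, 1, 2)
  run J4 (needs (0, 0, 0), free (1, 1, 2)); after release of (0, 1, 1) the pool is (1, 2, 3)
  run J9 (needs (1, 0, 1), free (1, 2, 3)); after release of (3, 0, 0) the pool is (4, 2, 3)
  run J5 (needs (4, 2, 3), free (4, 2, 3)); after release of (0, 1, 0) the pool is (4, 3, 3)
  run J7 (needs (4, 3, 0), free (4, 3, 3)); after release of (3, 1, 1) the pool is (7, 4, 4)
  run J2 (needs (4, 3, 2), free (7, 4, 4)); after release of (1, 1, 2) the pool is (8, 5, 6)
(3) Precisely 4 of the possible complete orderings are safe sequences.


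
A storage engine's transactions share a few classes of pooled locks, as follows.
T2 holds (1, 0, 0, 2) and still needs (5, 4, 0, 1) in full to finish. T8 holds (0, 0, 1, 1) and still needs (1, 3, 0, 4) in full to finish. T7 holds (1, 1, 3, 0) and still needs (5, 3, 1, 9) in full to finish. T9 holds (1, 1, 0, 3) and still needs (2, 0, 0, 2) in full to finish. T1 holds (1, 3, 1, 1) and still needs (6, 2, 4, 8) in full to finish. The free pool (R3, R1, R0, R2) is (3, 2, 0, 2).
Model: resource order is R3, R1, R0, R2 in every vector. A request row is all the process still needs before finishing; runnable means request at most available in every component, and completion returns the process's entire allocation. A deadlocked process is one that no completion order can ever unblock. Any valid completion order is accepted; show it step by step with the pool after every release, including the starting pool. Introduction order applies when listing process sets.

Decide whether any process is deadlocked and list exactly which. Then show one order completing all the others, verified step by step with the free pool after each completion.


Deadlocked set: T2, T7 and T1.
Key observation: the pool after T9, T8 is (4, 3, 1, 6); every surviving request exceeds it in R3, so progress ends there.
The rest can finish in the order T9, T8. Verifying each step:
  pool = (3, 2, 0, 2)
  T9: need (2, 0, 0, 2) fits (3, 2, 0, 2); releases (1, 1, 0, 3), pool now (4, 3, 0, 5)
  T8: need (1, 3, 0, 4) fits (4, 3, 0, 5); releases (0, 0, 1, 1), pool now (4, 3, 1, 6)
The stuck group stays short no matter what:
  T2 still needs (5, 4, 0, 1) but only (4, 3, 1, 6) is free — short on R3 and R1
  T7 still needs (5, 3, 1, 9) but only (4, 3, 1, 6) is free — short on R3 and R2
  T1 still needs (6, 2, 4, 8) but only (4, 3, 1, 6) is free — short on R3, R0 and R2


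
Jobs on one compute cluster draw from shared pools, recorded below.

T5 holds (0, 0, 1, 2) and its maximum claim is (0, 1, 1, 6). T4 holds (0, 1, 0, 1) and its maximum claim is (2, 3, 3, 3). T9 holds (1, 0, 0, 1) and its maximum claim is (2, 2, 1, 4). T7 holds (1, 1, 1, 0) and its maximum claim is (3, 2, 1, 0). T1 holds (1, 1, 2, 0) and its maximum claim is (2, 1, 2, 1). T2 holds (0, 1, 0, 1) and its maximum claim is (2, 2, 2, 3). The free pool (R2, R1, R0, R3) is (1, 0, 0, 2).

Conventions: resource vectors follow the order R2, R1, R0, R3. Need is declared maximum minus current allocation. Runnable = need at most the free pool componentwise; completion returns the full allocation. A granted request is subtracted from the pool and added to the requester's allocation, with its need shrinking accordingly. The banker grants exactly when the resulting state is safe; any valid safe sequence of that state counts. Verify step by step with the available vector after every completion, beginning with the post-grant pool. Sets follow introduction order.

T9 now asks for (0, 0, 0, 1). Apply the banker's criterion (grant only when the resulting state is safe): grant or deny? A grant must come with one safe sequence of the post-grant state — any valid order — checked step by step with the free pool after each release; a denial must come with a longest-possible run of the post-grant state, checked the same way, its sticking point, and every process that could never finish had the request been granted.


DENY. Granting would leave the state unsafe.
Key observation: even finishing T1, T7 leaves just (3, 2, 3, 1) free — too little R3 for any of the remaining processes.
After a pretend grant, a maximal execution: T1, T7 — then nothing else fits. Walking it through:
  pool = (1, 0, 0, 1)
  T1: need (1, 0, 0, 1) fits (1, 0, 0, 1); releases (1, 1, 2, 0), pool now (2, 1, 2, 1)
  T7: need (2, 1, 0, 0) fits (2, 1, 2, 1); releases (1, 1, 1, 0), pool now (3, 2, 3, 1)
  blocked: T5 wants (0, 1, 0, 4), pool (3, 2, 3, 1) — not enough R3
  blocked: T4 wants (2, 2, 3, 2), pool (3, 2, 3, 1) — not enough R3
  blocked: T9 wants (1, 2, 1, 2), pool (3, 2, 3, 1) — not enough R3
  blocked: T2 wants (2, 1, 2, 2), pool (3, 2, 3, 1) — not enough R3
Post-grant, the permanently blocked set is T5, T4, T9 and T2.


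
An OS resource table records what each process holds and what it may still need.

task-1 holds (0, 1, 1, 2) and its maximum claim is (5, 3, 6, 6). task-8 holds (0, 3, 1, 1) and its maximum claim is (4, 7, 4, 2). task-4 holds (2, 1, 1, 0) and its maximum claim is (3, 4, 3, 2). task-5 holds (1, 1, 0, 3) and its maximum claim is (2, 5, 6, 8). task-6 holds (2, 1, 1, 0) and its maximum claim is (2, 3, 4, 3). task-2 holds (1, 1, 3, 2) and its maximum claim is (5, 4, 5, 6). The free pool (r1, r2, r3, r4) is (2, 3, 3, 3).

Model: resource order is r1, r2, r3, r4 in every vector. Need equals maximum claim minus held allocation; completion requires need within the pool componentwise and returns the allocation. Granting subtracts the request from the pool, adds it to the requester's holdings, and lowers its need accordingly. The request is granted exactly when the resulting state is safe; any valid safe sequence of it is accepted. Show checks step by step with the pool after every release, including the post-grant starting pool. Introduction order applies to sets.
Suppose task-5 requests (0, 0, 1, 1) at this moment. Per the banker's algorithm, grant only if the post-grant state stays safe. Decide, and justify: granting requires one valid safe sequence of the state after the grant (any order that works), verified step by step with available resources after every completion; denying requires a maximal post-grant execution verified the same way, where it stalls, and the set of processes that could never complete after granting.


DENY: after the grant no complete ordering would exist.
Key observation: the wall is r4: completing task-4, task-8, task-6 brings the pool only to (6, 8, 5, 3), and all the rest need more.
Pretend the grant happened; the run task-4, task-8, task-6 goes as far as possible. Check, step by step:
  pool = (2, 3, 2, 2)
  task-4: need (1, 3, 2, 2) fits (2, 3, 2, 2); releases (2, 1, 1, 0), pool now (4, 4, 3, 2)
  task-8: need (4, 4, 3, 1) fits (4, 4, 3, 2); releases (0, 3, 1, 1), pool now (4, 7, 4, 3)
  task-6: need (0, 2, 3, 3) fits (4, 7, 4, 3); releases (2, 1, 1, 0), pool now (6, 8, 5, 3)
  task-1 still needs (5, 2, 5, 4) but only (6, 8, 5, 3) is free — short on r4
  task-5 still needs (1, 4, 5, 4) but only (6, 8, 5, 3) is free — short on r4
  task-2 still needs (4, 3, 2, 4) but only (6, 8, 5, 3) is free — short on r4
Post-grant, the permanently blocked set is task-1, task-5 and task-2.


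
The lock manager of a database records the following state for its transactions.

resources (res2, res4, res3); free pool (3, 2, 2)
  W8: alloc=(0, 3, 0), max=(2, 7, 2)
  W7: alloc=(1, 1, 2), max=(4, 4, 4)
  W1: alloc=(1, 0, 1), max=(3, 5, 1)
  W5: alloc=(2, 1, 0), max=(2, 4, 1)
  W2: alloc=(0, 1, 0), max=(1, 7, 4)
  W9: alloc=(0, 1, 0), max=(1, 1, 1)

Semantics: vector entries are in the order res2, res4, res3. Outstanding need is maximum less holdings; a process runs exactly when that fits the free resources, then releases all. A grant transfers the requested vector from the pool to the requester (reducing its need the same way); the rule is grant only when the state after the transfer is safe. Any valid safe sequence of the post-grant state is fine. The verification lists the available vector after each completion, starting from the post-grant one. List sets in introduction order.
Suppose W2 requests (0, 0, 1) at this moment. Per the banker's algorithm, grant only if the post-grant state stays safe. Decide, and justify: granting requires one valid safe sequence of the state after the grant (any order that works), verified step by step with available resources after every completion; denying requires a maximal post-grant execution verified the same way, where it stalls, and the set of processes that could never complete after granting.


DENY: after the grant no complete ordering would exist.
Key observation: after W9, W5 the pool peaks at (5, 4, 1), and each blocked process is short somewhere: W8 on res3; W7 on res3; W1 on res4; W2 on res4, res3.
After a pretend grant, a maximal execution: W9, W5 — then nothing else fits. Walking it through:
  pool = (3, 2, 1)
  W9: need (1, 0, 1) fits (3, 2, 1); releases (0, 1, 0), pool now (3, 3, 1)
  W5: need (0, 3, 1) fits (3, 3, 1); releases (2, 1, 0), pool now (5, 4, 1)
  W8 still needs (2, 4, 2) but only (5, 4, 1) is free — short on res3
  W7 still needs (3, 3, 2) but only (5, 4, 1) is free — short on res3
  W1 still needs (2, 5, 0) but only (5, 4, 1) is free — short on res4
  W2 still needs (1, 6, 3) but only (5, 4, 1) is free — short on res4 and res3
Post-grant, the permanently blocked set is W8, W7, W1 and W2.


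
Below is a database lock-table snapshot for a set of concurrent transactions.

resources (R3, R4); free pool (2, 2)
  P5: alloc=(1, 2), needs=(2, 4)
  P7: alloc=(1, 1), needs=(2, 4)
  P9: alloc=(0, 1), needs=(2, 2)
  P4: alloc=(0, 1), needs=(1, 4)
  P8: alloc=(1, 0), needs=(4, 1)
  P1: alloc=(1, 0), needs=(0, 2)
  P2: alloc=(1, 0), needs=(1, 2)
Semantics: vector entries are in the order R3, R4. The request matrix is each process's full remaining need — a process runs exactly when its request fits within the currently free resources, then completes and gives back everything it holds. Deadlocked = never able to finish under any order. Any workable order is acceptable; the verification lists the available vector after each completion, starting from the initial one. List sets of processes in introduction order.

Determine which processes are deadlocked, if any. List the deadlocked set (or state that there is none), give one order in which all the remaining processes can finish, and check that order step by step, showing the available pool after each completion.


The deadlocked set is P5, P7 and P4.
Key observation: the wall is R4: completing P1, P2, P8, P9 brings the pool only to (5, 3), and all the rest need more.
A valid finishing order for the others: P1, P2, P8, P9. Walking it through:
  pool = (2, 2)
  run P1 (needs (0, 2), free (2, 2)); after release of (1, 0) the pool is (3, 2)
  run P2 (needs (1, 2), free (3, 2)); after release of (1, 0) the pool is (4, 2)
  run P8 (needs (4, 1), free (4, 2)); after release of (1, 0) the pool is (5, 2)
  run P9 (needs (2, 2), free (5, 2)); after release of (0, 1) the pool is (5, 3)
The stuck group stays short no matter what:
  P5 still needs (2, 4) but only (5, 3) is free — short on R4
  P7 still needs (2, 4) but only (5, 3) is free — short on R4
  P4 still needs (1, 4) but only (5, 3) is free — short on R4


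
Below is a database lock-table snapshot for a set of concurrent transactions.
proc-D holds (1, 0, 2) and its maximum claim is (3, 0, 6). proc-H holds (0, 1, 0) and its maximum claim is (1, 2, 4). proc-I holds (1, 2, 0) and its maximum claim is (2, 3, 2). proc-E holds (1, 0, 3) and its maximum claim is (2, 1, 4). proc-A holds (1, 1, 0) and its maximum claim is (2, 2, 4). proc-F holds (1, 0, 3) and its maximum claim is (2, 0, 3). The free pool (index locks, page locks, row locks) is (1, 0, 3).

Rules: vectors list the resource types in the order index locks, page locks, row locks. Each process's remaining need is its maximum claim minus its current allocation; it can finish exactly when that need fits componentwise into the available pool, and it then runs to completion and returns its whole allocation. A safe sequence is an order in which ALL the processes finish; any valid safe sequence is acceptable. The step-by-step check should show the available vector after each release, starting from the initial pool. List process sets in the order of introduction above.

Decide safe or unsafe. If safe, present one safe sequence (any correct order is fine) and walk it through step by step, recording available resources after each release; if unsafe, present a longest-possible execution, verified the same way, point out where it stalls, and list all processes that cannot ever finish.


UNSAFE — no complete ordering exists.
Key observation: even finishing proc-F, proc-D leaves just (3, 0, 8) free — too little page locks for any of the remaining processes.
The run proc-F, proc-D cannot be extended any further. Verifying each step:
  pool = (1, 0, 3)
  proc-F needs (1, 0, 0) <= (1, 0, 3) -> finishes; pool += (1, 0, 3) = (2, 0, 6)
  proc-D needs (2, 0, 4) <= (2, 0, 6) -> finishes; pool += (1, 0, 2) = (3, 0, 8)
  proc-H still needs (1, 1, 4) but only (3, 0, 8) is free — short on page locks
  proc-I still needs (1, 1, 2) but only (3, 0, 8) is free — short on page locks
  proc-E still needs (1, 1, 1) but only (3, 0, 8) is free — short on page locks
  proc-A still needs (1, 1, 4) but only (3, 0, 8) is free — short on page locks
Never able to finish: proc-H, proc-I, proc-E and proc-A.


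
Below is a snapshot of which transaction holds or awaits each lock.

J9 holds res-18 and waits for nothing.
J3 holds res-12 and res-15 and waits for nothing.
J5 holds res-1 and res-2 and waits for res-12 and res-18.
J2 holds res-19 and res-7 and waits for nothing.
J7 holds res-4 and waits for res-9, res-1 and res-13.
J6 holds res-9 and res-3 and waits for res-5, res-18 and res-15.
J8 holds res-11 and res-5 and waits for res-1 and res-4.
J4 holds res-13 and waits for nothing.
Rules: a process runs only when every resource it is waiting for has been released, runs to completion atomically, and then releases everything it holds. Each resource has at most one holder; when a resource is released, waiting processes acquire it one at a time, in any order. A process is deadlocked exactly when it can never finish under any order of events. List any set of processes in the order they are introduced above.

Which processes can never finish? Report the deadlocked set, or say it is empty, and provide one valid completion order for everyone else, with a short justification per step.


Deadlocked: J7, J6 and J8.
Key observation: the wait chain closes on itself along J7 -> J6 -> J8 -> J7; no other process is dragged down with it.
One completion order for the rest: J2, J4, J3, J9, J5.
Verifying each step:
  J2: no waits; runs immediately, freeing res-19 and res-7
  J4: no waits; runs immediately, freeing res-13
  J3: no waits; runs immediately, freeing res-12 and res-15
  J9: no waits; runs immediately, freeing res-18
  run J5 (all its waits — res-12 and res-18 — are resolved); releases res-1 and res-2


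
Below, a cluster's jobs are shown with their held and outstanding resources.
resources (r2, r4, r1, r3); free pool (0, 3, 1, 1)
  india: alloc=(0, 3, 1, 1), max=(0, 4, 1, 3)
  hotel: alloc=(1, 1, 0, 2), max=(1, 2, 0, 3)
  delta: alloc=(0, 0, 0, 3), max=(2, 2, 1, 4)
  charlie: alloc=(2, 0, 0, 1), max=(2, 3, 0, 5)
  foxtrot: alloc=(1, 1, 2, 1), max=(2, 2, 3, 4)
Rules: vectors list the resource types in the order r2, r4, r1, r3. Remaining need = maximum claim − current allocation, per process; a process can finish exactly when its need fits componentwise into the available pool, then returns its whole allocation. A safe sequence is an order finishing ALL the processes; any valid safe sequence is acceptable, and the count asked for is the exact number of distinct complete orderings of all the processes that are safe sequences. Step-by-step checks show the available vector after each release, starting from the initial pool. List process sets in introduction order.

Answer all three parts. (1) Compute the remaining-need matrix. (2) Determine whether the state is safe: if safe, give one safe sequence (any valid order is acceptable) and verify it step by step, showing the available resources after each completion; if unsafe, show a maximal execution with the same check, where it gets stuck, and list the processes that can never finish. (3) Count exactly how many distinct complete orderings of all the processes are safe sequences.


(1) Need matrix, components ordered r2, r4, r1, r3:
  india: (0, 1, 0, 2)
  hotel: (0, 1, 0, 1)
  delta: (2, 2, 1, 1)
  charlie: (0, 3, 0, 4)
  foxtrot: (1, 1, 1, 3)
(2) SAFE — a valid safe sequence is hotel, india, charlie, delta, foxtrot.
Key observation: the first exact fit in this order is hotel — it needs (0, 1, 0, 1) with (0, 3, 1, 1) free, meeting a requested resource to the last unit.
Step-by-step check:
  pool = (0, 3, 1, 1)
  hotel: need (0, 1, 0, 1) fits (0, 3, 1, 1); releases (1, 1, 0, 2), pool now (1, 4, 1, 3)
  india: need (0, 1, 0, 2) fits (1, 4, 1, 3); releases (0, 3, 1, 1), pool now (1, 7, 2, 4)
  charlie: need (0, 3, 0, 4) fits (1, 7, 2, 4); releases (2, 0, 0, 1), pool now (3, 7, 2, 5)
  delta: need (2, 2, 1, 1) fits (3, 7, 2, 5); releases (0, 0, 0, 3), pool now (3, 7, 2, 8)
  foxtrot: need (1, 1, 1, 3) fits (3, 7, 2, 8); releases (1, 1, 2, 1), pool now (4, 8, 4, 9)
(3) The exact count: 10 of the possible complete orderings are safe sequences.


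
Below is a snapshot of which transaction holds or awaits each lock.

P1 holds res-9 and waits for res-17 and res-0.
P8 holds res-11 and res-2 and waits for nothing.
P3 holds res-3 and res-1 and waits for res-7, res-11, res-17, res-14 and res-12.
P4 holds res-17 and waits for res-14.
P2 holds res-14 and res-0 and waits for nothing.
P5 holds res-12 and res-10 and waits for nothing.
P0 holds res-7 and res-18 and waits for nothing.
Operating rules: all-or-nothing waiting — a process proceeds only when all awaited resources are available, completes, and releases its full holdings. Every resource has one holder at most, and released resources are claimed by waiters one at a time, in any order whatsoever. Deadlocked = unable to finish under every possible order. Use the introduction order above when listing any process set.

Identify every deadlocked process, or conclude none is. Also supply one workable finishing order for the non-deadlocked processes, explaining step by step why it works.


The deadlocked set is empty.
Key observation: every chain of waits terminates; starting from the processes that wait on nothing, all the rest unlock in turn.
A valid finishing order for the others: P0, P2, P4, P1, P5, P8, P3.
Step-by-step check:
  P0: no waits; runs immediately, freeing res-7 and res-18
  P2: no waits; runs immediately, freeing res-14 and res-0
  P4: everything it awaited (res-14) is free; runs, freeing res-17
  P1: everything it awaited (res-17 and res-0) is free; runs, freeing res-9
  P5: no waits; runs immediately, freeing res-12 and res-10
  P8: no waits; runs immediately, freeing res-11 and res-2
  P3: everything it awaited (res-7, res-11, res-17, res-14 and res-12) is free; runs, freeing res-3 and res-1


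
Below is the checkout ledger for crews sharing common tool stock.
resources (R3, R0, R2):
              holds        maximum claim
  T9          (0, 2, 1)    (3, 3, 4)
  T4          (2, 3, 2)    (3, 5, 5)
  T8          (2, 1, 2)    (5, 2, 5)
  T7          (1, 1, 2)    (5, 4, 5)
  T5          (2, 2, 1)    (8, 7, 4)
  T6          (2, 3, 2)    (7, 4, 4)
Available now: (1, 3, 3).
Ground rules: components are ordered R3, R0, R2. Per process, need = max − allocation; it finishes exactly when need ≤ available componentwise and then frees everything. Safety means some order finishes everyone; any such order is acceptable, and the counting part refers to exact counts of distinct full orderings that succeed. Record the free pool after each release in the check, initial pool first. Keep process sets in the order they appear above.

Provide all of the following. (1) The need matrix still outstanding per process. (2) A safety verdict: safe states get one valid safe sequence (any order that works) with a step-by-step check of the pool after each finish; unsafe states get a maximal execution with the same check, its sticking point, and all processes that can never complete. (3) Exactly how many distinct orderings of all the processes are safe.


(1) Outstanding need per process (order R3, R0, R2):
  T9: (3, 1, 3)
  T4: (1, 2, 3)
  T8: (3, 1, 3)
  T7: (4, 3, 3)
  T5: (6, 5, 3)
  T6: (5, 1, 2)
(2) SAFE — a valid safe sequence is T4, T8, T9, T7, T6, T5.
Key observation: T4 is the earliest step where a requested resource binds exactly: need (1, 2, 3), pool (1, 3, 3) at its turn.
Check, step by step:
  pool = (1, 3, 3)
  run T4 (needs (1, 2, 3), free (1, 3, 3)); after release of (2, 3, 2) the pool is (3, 6, 5)
  run T8 (needs (3, 1, 3), free (3, 6, 5)); after release of (2, 1, 2) the pool is (5, 7, 7)
  run T9 (needs (3, 1, 3), free (5, 7, 7)); after release of (0, 2, 1) the pool is (5, 9, 8)
  run T7 (needs (4, 3, 3), free (5, 9, 8)); after release of (1, 1, 2) the pool is (6, 10, 10)
  run T6 (needs (5, 1, 2), free (6, 10, 10)); after release of (2, 3, 2) the pool is (8, 13, 12)
  run T5 (needs (6, 5, 3), free (8, 13, 12)); after release of (2, 2, 1) the pool is (10, 15, 13)
(3) The exact count: 20 of the possible complete orderings are safe sequences.


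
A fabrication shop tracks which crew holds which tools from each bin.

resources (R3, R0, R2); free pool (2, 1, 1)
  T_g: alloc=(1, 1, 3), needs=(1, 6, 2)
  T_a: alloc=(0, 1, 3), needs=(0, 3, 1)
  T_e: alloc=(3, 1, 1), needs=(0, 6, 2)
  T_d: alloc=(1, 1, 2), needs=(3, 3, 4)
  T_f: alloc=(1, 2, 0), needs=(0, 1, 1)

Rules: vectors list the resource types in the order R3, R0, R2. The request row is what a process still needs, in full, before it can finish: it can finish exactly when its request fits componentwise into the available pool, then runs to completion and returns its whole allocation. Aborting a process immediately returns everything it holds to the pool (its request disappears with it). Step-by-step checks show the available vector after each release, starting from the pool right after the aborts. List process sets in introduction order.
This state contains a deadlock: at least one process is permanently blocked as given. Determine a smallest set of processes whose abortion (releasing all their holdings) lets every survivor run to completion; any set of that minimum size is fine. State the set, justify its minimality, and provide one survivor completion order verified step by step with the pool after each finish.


Minimum abort set: T_g.
Key observation: aborting T_g returns (1, 1, 3), and T_e — hopeless before — runs at step 4 with the returned capacity in the pool.
No smaller set exists: with zero aborts the deadlock remains.
Survivors finish in the order: T_f, T_a, T_d, T_e. Check, step by step (pool after the aborts first):
  pool = (3, 2, 4)
  run T_f (needs (0, 1, 1), free (3, 2, 4)); after release of (1, 2, 0) the pool is (4, 4, 4)
  run T_a (needs (0, 3, 1), free (4, 4, 4)); after release of (0, 1, 3) the pool is (4, 5, 7)
  run T_d (needs (3, 3, 4), free (4, 5, 7)); after release of (1, 1, 2) the pool is (5, 6, 9)
  run T_e (needs (0, 6, 2), free (5, 6, 9)); after release of (3, 1, 1) the pool is (8, 7, 10)
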